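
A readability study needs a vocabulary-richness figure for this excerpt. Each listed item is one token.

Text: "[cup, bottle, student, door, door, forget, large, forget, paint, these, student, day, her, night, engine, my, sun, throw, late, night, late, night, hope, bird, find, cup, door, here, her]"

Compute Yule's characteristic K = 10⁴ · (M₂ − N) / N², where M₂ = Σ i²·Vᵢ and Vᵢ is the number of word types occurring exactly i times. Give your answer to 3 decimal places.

261.593

Frequencies: door:3, night:3, cup:2, student:2, forget:2, her:2, late:2, bottle:1, large:1, paint:1, these:1, day:1, engine:1, my:1, sun:1, throw:1, hope:1, bird:1, find:1, here:1
N = 29. Frequency spectrum: V_1=13, V_2=5, V_3=2
M₂ = 1²·13 + 2²·5 + 3²·2 = 51
K = 10000 × (51 − 29) / 29² = 261.593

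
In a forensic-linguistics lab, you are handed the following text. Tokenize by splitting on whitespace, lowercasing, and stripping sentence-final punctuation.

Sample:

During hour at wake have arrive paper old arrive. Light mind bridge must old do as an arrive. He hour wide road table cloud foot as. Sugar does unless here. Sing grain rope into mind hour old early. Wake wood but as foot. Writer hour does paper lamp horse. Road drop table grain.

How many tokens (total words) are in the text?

Tokens: during, hour, at, wake, have, arrive, paper, old, arrive, light, mind, bridge, must, old, do, as, an, arrive, he, hour, wide, road, table, cloud, foot, as, sugar, does, unless, here, sing, grain, rope, into, mind, hour, old, early, wake, wood, but, as, foot, writer, hour, does, paper, lamp, horse, road, drop, table, grain
N = 53

53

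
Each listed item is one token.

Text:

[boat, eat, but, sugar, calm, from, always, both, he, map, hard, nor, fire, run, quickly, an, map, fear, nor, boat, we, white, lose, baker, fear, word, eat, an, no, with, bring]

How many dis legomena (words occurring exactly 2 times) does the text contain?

Frequencies: boat:2, eat:2, map:2, nor:2, an:2, fear:2, but:1, sugar:1, calm:1, from:1, always:1, both:1, he:1, hard:1, fire:1, run:1, quickly:1, we:1, white:1, lose:1, … (5 more, each freq 1)
Words with frequency 2: an, boat, eat, fear, map, nor

6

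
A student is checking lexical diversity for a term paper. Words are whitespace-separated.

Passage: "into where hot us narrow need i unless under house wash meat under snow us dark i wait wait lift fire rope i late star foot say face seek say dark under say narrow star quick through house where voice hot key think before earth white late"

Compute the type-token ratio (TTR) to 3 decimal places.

0.681

N = 47 tokens, V = 32 types.
TTR = V / N = 32 / 47 = 0.681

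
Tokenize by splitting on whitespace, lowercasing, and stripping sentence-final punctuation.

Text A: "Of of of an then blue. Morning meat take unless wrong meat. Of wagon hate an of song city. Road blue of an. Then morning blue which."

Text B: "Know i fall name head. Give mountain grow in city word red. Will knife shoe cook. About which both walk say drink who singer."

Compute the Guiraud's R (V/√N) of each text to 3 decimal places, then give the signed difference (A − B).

A: V=15, N=27, R=2.887
B: V=24, N=24, R=4.899
Difference = 2.887 − 4.899 = -2.012

-2.012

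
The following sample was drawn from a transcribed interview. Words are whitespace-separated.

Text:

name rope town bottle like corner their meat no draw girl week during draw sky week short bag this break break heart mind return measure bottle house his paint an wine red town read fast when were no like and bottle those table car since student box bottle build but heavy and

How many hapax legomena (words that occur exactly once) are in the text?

Frequencies: bottle:4, town:2, like:2, no:2, draw:2, week:2, break:2, and:2, name:1, rope:1, corner:1, their:1, meat:1, girl:1, during:1, sky:1, short:1, bag:1, this:1, heart:1, … (22 more, each freq 1)
Hapax (freq=1): an, bag, box, build, but, car, corner, during, fast, girl, heart, heavy, his, house, measure, meat, mind, name, paint, read, red, return, rope, short, since, sky, student, table, their, this, those, were, when, wine

34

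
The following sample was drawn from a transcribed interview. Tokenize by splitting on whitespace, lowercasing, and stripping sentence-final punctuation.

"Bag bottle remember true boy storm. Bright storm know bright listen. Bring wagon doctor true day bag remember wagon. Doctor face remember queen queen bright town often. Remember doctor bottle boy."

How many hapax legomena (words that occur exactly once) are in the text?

Frequencies: remember:4, bright:3, doctor:3, bag:2, bottle:2, true:2, boy:2, storm:2, wagon:2, queen:2, know:1, listen:1, bring:1, day:1, face:1, town:1, often:1
Hapax (freq=1): bring, day, face, know, listen, often, town

7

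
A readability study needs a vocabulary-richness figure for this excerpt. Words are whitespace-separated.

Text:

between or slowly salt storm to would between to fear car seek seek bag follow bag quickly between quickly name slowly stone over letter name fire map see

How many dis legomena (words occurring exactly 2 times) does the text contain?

Frequencies: between:3, slowly:2, to:2, seek:2, bag:2, quickly:2, name:2, or:1, salt:1, storm:1, would:1, fear:1, car:1, follow:1, stone:1, over:1, letter:1, fire:1, map:1, see:1
Words with frequency 2: bag, name, quickly, seek, slowly, to

6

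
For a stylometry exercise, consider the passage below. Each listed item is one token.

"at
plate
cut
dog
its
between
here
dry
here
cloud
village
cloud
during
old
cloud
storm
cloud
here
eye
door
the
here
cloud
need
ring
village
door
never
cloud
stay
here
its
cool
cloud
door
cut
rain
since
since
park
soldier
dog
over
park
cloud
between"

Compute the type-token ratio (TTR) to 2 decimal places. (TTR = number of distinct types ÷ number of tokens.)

N = 46 tokens, V = 26 types.
TTR = V / N = 26 / 46 = 0.57

0.57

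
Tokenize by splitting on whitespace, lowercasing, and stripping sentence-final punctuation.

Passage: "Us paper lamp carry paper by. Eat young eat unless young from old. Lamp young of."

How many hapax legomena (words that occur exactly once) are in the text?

Frequencies: young:3, paper:2, lamp:2, eat:2, us:1, carry:1, by:1, unless:1, from:1, old:1, of:1
Hapax (freq=1): by, carry, from, of, old, unless, us

7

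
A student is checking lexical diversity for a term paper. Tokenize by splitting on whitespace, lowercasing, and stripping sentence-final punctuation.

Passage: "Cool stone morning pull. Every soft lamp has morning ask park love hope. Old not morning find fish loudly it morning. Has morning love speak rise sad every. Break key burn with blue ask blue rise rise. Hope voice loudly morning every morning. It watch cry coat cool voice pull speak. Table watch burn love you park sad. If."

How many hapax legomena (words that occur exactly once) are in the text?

Frequencies: morning:7, every:3, love:3, rise:3, cool:2, pull:2, has:2, ask:2, park:2, hope:2, loudly:2, it:2, speak:2, sad:2, burn:2, blue:2, voice:2, watch:2, stone:1, soft:1, … (13 more, each freq 1)
Hapax (freq=1): break, coat, cry, find, fish, if, key, lamp, not, old, soft, stone, table, with, you

15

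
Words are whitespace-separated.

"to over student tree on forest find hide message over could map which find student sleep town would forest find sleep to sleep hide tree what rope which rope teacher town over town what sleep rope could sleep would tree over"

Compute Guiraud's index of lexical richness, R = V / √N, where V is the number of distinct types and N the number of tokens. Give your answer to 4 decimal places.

2.8111

N = 41, V = 18.
√N = 6.403124
R = 18 / 6.403124 = 2.8111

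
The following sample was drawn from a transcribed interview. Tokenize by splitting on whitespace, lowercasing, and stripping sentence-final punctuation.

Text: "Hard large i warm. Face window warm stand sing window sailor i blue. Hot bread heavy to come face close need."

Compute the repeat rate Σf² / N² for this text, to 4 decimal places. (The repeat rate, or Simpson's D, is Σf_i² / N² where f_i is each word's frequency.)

0.0658

Frequencies: i:2, warm:2, face:2, window:2, hard:1, large:1, stand:1, sing:1, sailor:1, blue:1, hot:1, bread:1, heavy:1, to:1, come:1, close:1, need:1
Σf² = 29; N² = 441
Repeat rate = 29 / 441 = 0.0658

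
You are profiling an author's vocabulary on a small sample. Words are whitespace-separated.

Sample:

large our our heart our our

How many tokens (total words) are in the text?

Tokens: large, our, our, heart, our, our
N = 6

6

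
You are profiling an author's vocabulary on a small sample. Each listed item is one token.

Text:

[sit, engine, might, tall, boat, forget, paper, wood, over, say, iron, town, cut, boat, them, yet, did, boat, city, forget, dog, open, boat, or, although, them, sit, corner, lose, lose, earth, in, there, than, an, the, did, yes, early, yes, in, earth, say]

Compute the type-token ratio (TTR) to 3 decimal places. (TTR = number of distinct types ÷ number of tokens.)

0.721

N = 43 tokens, V = 31 types.
TTR = V / N = 31 / 43 = 0.721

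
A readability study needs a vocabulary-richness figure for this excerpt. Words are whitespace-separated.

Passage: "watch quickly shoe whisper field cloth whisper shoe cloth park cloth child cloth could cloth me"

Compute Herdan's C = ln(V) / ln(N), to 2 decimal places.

N = 16, V = 10.
ln(V) = 2.302585, ln(N) = 2.772589
C = 2.302585 / 2.772589 = 0.83

0.83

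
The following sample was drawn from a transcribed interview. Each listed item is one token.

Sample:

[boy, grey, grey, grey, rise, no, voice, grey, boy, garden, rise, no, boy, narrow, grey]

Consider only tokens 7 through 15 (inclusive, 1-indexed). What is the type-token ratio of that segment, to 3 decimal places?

0.778

Segment tokens 7–15: voice, grey, boy, garden, rise, no, boy, narrow, grey
Segment N = 9, segment V = 7.
TTR = 7 / 9 = 0.778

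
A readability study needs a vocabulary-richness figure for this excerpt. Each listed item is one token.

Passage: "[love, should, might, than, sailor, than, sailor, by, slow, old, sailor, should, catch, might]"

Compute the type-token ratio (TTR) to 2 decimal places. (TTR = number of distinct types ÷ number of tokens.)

N = 14 tokens, V = 9 types.
TTR = V / N = 9 / 14 = 0.64

0.64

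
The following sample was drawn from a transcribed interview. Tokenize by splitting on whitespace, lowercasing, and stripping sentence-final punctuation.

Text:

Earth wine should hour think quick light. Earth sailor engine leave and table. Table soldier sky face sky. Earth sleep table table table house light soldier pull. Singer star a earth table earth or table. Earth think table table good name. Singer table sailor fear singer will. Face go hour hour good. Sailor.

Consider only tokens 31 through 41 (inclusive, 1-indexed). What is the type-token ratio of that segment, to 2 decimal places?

Segment tokens 31–41: earth, table, earth, or, table, earth, think, table, table, good, name
Segment N = 11, segment V = 6.
TTR = 6 / 11 = 0.55

0.55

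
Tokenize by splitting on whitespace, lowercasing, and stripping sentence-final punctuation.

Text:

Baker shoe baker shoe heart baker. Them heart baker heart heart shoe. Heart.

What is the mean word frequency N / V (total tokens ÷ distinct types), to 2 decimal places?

N = 13 tokens, V = 4 types.
Mean frequency = N / V = 13 / 4 = 3.25

3.25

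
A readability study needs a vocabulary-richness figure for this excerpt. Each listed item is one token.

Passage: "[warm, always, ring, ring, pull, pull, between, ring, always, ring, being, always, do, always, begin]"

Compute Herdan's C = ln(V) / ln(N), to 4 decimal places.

N = 15, V = 8.
ln(V) = 2.079442, ln(N) = 2.708050
C = 2.079442 / 2.708050 = 0.7679

0.7679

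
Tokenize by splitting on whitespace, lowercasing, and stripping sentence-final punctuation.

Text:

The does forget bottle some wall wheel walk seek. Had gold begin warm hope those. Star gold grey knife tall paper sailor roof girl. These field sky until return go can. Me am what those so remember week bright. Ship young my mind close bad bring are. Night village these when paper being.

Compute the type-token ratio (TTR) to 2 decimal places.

N = 53 tokens, V = 49 types.
TTR = V / N = 49 / 53 = 0.92

0.92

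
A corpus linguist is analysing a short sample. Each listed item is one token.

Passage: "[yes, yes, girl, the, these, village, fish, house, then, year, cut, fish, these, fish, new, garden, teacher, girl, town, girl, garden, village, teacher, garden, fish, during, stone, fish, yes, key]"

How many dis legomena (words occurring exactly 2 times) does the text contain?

3

Frequencies: fish:5, yes:3, girl:3, garden:3, these:2, village:2, teacher:2, the:1, house:1, then:1, year:1, cut:1, new:1, town:1, during:1, stone:1, key:1
Words with frequency 2: teacher, these, village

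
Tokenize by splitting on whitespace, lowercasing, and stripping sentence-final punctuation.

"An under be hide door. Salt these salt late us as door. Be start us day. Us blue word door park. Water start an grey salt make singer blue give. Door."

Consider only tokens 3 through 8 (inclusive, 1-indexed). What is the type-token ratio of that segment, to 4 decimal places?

0.8333

Segment tokens 3–8: be, hide, door, salt, these, salt
Segment N = 6, segment V = 5.
TTR = 5 / 6 = 0.8333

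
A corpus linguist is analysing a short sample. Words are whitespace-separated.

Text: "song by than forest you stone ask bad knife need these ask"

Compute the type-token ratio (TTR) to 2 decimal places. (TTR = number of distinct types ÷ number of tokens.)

0.92

N = 12 tokens, V = 11 types.
TTR = V / N = 11 / 12 = 0.92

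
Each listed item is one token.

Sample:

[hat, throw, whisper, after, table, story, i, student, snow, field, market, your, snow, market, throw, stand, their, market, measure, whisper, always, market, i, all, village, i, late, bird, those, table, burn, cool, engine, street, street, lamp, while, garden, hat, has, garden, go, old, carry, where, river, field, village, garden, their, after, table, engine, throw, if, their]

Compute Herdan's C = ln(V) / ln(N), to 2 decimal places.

N = 56, V = 35.
ln(V) = 3.555348, ln(N) = 4.025352
C = 3.555348 / 4.025352 = 0.88

0.88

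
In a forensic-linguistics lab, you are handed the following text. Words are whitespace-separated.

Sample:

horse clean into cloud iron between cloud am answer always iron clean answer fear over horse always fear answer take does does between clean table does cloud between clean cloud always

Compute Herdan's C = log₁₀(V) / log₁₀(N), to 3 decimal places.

N = 31, V = 14.
log₁₀(V) = 1.146128, log₁₀(N) = 1.491362
C = 1.146128 / 1.491362 = 0.769

0.769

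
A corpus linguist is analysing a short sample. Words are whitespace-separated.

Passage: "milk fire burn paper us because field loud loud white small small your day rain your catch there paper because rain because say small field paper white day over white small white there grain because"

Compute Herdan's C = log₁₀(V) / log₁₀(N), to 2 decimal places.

0.81

N = 35, V = 18.
log₁₀(V) = 1.255273, log₁₀(N) = 1.544068
C = 1.255273 / 1.544068 = 0.81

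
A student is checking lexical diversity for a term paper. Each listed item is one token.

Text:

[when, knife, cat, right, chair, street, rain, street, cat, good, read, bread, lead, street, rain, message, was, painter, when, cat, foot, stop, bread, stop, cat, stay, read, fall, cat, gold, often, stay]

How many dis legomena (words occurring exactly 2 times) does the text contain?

6

Frequencies: cat:5, street:3, when:2, rain:2, read:2, bread:2, stop:2, stay:2, knife:1, right:1, chair:1, good:1, lead:1, message:1, was:1, painter:1, foot:1, fall:1, gold:1, often:1
Words with frequency 2: bread, rain, read, stay, stop, when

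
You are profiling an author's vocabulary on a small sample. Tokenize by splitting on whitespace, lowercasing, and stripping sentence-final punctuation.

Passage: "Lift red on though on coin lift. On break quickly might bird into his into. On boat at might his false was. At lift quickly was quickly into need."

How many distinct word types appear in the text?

Distinct types: {at, bird, boat, break, coin, false, his, into, lift, might, need, on, quickly, red, though, was}
V = 16

16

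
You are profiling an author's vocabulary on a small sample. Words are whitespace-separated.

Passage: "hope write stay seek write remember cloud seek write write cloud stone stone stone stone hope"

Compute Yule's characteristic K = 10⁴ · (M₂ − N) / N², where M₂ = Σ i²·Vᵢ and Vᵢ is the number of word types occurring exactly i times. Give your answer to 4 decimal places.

1171.8750

Frequencies: write:4, stone:4, hope:2, seek:2, cloud:2, stay:1, remember:1
N = 16. Frequency spectrum: V_1=2, V_2=3, V_4=2
M₂ = 1²·2 + 2²·3 + 4²·2 = 46
K = 10000 × (46 − 16) / 16² = 1171.8750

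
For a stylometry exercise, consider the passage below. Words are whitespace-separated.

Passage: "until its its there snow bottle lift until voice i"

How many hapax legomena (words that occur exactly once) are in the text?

Frequencies: until:2, its:2, there:1, snow:1, bottle:1, lift:1, voice:1, i:1
Hapax (freq=1): bottle, i, lift, snow, there, voice

6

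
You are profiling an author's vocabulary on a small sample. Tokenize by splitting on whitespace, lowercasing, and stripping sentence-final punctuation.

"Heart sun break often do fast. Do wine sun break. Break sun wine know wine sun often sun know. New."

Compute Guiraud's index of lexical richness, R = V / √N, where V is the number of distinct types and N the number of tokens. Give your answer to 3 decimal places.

N = 20, V = 9.
√N = 4.472136
R = 9 / 4.472136 = 2.012

2.012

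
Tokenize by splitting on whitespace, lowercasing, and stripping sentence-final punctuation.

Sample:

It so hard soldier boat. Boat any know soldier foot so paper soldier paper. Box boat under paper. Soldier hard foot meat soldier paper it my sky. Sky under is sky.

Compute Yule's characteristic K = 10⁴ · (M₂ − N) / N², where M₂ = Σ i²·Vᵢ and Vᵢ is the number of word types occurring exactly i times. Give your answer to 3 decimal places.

561.915

Frequencies: soldier:5, paper:4, boat:3, sky:3, it:2, so:2, hard:2, foot:2, under:2, any:1, know:1, box:1, meat:1, my:1, is:1
N = 31. Frequency spectrum: V_1=6, V_2=5, V_3=2, V_4=1, V_5=1
M₂ = 1²·6 + 2²·5 + 3²·2 + 4²·1 + 5²·1 = 85
K = 10000 × (85 − 31) / 31² = 561.915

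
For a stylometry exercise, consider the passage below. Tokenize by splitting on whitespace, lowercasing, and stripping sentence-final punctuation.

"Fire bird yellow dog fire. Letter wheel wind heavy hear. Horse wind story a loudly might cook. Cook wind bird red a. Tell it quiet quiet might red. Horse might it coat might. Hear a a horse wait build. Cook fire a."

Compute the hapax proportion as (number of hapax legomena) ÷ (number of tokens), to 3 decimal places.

Frequencies: a:5, might:4, fire:3, wind:3, horse:3, cook:3, bird:2, hear:2, red:2, it:2, quiet:2, yellow:1, dog:1, letter:1, wheel:1, heavy:1, story:1, loudly:1, tell:1, coat:1, … (2 more, each freq 1)
Hapax count = 11; token count = 42.
Ratio = 11 / 42 = 0.262

0.262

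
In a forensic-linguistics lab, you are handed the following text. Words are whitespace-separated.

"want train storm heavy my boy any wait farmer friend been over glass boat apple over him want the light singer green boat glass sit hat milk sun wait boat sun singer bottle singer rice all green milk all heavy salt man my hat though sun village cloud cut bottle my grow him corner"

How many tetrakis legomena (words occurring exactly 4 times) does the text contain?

0

Frequencies: my:3, boat:3, singer:3, sun:3, want:2, heavy:2, wait:2, over:2, glass:2, him:2, green:2, hat:2, milk:2, bottle:2, all:2, train:1, storm:1, boy:1, any:1, farmer:1, … (15 more, each freq 1)
Words with frequency 4: (none)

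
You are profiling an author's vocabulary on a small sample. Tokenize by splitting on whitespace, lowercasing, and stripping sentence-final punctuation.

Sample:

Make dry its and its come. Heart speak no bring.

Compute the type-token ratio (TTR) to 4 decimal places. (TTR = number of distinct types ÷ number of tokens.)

0.9000

N = 10 tokens, V = 9 types.
TTR = V / N = 9 / 10 = 0.9000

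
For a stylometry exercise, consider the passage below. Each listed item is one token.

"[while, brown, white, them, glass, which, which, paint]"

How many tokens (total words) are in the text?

Tokens: while, brown, white, them, glass, which, which, paint
N = 8

8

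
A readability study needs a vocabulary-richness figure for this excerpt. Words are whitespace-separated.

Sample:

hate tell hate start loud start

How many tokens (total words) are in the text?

Tokens: hate, tell, hate, start, loud, start
N = 6

6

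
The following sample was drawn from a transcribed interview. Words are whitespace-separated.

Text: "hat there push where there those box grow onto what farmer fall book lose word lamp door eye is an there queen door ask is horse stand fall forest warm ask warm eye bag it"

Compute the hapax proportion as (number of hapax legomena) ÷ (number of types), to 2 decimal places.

Frequencies: there:3, fall:2, door:2, eye:2, is:2, ask:2, warm:2, hat:1, push:1, where:1, those:1, box:1, grow:1, onto:1, what:1, farmer:1, book:1, lose:1, word:1, lamp:1, … (7 more, each freq 1)
Hapax count = 20; type count = 27.
Ratio = 20 / 27 = 0.74

0.74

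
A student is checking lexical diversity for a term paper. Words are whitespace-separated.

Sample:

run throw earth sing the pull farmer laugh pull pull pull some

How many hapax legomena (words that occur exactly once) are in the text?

Frequencies: pull:4, run:1, throw:1, earth:1, sing:1, the:1, farmer:1, laugh:1, some:1
Hapax (freq=1): earth, farmer, laugh, run, sing, some, the, throw

8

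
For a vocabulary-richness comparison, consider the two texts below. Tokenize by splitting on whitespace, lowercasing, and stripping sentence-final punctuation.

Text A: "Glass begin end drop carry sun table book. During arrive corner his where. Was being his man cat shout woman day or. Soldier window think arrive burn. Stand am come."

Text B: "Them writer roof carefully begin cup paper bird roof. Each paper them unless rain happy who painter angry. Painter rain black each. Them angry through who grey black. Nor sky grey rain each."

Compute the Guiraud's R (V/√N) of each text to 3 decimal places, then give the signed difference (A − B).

A: V=28, N=30, R=5.112
B: V=20, N=33, R=3.482
Difference = 5.112 − 3.482 = 1.630

1.630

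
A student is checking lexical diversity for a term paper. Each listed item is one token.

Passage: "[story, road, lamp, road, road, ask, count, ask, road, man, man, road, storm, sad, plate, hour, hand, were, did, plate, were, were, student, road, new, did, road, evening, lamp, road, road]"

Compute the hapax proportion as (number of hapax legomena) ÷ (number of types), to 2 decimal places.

Frequencies: road:9, were:3, lamp:2, ask:2, man:2, plate:2, did:2, story:1, count:1, storm:1, sad:1, hour:1, hand:1, student:1, new:1, evening:1
Hapax count = 9; type count = 16.
Ratio = 9 / 16 = 0.56

0.56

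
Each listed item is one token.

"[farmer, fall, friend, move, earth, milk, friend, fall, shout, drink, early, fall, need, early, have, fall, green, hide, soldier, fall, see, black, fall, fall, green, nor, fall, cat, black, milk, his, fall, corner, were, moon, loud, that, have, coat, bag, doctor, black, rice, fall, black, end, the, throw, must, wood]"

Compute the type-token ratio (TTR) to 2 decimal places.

0.66

N = 50 tokens, V = 33 types.
TTR = V / N = 33 / 50 = 0.66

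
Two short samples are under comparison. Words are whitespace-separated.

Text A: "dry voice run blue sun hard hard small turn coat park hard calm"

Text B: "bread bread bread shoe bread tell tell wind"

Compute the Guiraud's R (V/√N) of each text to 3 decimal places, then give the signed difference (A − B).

1.637

A: V=11, N=13, R=3.051
B: V=4, N=8, R=1.414
Difference = 3.051 − 1.414 = 1.637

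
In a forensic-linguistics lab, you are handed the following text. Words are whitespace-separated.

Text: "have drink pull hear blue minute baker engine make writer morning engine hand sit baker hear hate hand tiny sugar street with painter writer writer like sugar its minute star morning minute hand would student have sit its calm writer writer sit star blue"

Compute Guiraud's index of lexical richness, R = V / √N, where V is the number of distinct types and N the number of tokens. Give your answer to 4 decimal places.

3.7689

N = 44, V = 25.
√N = 6.633250
R = 25 / 6.633250 = 3.7689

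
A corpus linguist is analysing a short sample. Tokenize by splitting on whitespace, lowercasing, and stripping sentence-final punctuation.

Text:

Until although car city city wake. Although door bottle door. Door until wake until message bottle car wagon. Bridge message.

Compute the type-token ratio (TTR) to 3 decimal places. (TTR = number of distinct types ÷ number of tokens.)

N = 20 tokens, V = 10 types.
TTR = V / N = 10 / 20 = 0.500

0.500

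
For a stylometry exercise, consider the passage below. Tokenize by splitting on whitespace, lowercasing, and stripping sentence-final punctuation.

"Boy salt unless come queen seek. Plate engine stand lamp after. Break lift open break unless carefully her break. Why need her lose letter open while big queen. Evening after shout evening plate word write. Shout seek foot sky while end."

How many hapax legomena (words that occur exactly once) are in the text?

Frequencies: break:3, unless:2, queen:2, seek:2, plate:2, after:2, open:2, her:2, while:2, evening:2, shout:2, boy:1, salt:1, come:1, engine:1, stand:1, lamp:1, lift:1, carefully:1, why:1, … (9 more, each freq 1)
Hapax (freq=1): big, boy, carefully, come, end, engine, foot, lamp, letter, lift, lose, need, salt, sky, stand, why, word, write

18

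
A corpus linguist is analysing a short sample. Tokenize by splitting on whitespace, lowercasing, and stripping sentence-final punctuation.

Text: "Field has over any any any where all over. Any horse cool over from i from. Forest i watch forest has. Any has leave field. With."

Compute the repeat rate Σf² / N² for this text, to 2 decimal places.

Frequencies: any:5, has:3, over:3, field:2, from:2, i:2, forest:2, where:1, all:1, horse:1, cool:1, watch:1, leave:1, with:1
Σf² = 66; N² = 676
Repeat rate = 66 / 676 = 0.10

0.10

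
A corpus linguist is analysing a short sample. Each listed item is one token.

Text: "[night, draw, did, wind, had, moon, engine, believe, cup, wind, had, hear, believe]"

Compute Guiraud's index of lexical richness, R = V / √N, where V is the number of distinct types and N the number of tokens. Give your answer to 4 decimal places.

2.7735

N = 13, V = 10.
√N = 3.605551
R = 10 / 3.605551 = 2.7735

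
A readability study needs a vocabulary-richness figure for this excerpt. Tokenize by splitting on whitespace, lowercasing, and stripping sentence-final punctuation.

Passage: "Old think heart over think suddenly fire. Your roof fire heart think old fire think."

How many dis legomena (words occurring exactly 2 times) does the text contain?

Frequencies: think:4, fire:3, old:2, heart:2, over:1, suddenly:1, your:1, roof:1
Words with frequency 2: heart, old

2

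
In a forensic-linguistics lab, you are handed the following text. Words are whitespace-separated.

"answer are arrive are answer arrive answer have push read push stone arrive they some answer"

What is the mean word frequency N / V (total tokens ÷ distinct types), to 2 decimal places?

1.78

N = 16 tokens, V = 9 types.
Mean frequency = N / V = 16 / 9 = 1.78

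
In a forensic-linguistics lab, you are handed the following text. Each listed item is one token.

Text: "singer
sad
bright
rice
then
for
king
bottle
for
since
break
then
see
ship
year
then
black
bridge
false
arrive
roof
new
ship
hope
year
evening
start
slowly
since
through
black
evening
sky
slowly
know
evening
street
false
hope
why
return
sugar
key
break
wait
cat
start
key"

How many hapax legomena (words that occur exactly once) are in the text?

Frequencies: then:3, evening:3, for:2, since:2, break:2, ship:2, year:2, black:2, false:2, hope:2, start:2, slowly:2, key:2, singer:1, sad:1, bright:1, rice:1, king:1, bottle:1, see:1, … (13 more, each freq 1)
Hapax (freq=1): arrive, bottle, bridge, bright, cat, king, know, new, return, rice, roof, sad, see, singer, sky, street, sugar, through, wait, why

20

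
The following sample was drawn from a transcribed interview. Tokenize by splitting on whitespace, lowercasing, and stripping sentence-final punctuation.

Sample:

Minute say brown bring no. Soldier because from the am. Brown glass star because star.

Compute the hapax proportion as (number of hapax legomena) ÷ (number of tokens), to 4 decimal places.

0.6000

Frequencies: brown:2, because:2, star:2, minute:1, say:1, bring:1, no:1, soldier:1, from:1, the:1, am:1, glass:1
Hapax count = 9; token count = 15.
Ratio = 9 / 15 = 0.6000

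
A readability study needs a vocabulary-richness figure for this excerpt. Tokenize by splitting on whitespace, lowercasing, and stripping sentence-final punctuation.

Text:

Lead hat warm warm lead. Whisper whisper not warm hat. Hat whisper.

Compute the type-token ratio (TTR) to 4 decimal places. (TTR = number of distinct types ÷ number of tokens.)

0.4167

N = 12 tokens, V = 5 types.
TTR = V / N = 5 / 12 = 0.4167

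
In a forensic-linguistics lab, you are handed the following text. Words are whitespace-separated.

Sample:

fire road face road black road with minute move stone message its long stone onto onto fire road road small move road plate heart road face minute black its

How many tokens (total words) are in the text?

29

Tokens: fire, road, face, road, black, road, with, minute, move, stone, message, its, long, stone, onto, onto, fire, road, road, small, move, road, plate, heart, road, face, minute, black, its
N = 29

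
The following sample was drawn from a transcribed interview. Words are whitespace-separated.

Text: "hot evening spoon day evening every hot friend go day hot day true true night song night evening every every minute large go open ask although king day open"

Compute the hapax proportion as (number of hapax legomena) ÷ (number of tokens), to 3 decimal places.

Frequencies: day:4, hot:3, evening:3, every:3, go:2, true:2, night:2, open:2, spoon:1, friend:1, song:1, minute:1, large:1, ask:1, although:1, king:1
Hapax count = 8; token count = 29.
Ratio = 8 / 29 = 0.276

0.276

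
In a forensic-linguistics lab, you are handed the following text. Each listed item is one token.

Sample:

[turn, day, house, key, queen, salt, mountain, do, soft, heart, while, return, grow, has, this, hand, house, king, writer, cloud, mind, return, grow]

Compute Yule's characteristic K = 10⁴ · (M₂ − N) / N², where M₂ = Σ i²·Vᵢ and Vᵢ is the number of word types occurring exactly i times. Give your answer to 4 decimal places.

113.4216

Frequencies: house:2, return:2, grow:2, turn:1, day:1, key:1, queen:1, salt:1, mountain:1, do:1, soft:1, heart:1, while:1, has:1, this:1, hand:1, king:1, writer:1, cloud:1, mind:1
N = 23. Frequency spectrum: V_1=17, V_2=3
M₂ = 1²·17 + 2²·3 = 29
K = 10000 × (29 − 23) / 23² = 113.4216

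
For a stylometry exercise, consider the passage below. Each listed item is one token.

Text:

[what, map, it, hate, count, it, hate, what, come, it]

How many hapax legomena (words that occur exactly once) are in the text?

Frequencies: it:3, what:2, hate:2, map:1, count:1, come:1
Hapax (freq=1): come, count, map

3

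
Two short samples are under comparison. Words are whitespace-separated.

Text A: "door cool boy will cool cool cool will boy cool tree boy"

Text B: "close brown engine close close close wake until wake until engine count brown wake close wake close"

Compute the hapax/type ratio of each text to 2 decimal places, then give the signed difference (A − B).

A: hapax=2, V=5, ratio=0.40
B: hapax=1, V=6, ratio=0.17
Difference = 0.40 − 0.17 = 0.23

0.23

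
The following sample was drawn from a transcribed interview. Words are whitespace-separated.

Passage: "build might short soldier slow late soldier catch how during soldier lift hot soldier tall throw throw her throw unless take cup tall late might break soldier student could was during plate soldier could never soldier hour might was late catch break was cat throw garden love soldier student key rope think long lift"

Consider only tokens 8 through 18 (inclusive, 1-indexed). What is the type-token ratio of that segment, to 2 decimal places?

0.82

Segment tokens 8–18: catch, how, during, soldier, lift, hot, soldier, tall, throw, throw, her
Segment N = 11, segment V = 9.
TTR = 9 / 11 = 0.82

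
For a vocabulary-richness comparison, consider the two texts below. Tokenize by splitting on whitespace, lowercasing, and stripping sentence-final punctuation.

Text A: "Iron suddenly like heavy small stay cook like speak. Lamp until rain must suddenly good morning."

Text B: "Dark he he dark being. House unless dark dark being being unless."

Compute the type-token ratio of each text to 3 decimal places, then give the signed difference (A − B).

0.458

TTR(A) = 14/16 = 0.875
TTR(B) = 5/12 = 0.417
Difference = 0.875 − 0.417 = 0.458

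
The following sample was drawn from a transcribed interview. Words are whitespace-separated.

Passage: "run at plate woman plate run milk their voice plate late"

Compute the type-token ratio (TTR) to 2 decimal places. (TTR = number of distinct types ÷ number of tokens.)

0.73

N = 11 tokens, V = 8 types.
TTR = V / N = 8 / 11 = 0.73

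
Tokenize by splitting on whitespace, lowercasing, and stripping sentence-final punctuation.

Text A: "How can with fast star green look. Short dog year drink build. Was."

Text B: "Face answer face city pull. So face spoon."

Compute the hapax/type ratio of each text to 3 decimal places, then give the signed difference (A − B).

A: hapax=13, V=13, ratio=1.000
B: hapax=5, V=6, ratio=0.833
Difference = 1.000 − 0.833 = 0.167

0.167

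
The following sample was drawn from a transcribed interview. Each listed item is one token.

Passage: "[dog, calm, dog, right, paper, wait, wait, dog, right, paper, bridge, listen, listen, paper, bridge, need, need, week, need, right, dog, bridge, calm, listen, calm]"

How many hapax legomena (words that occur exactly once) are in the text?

Frequencies: dog:4, calm:3, right:3, paper:3, bridge:3, listen:3, need:3, wait:2, week:1
Hapax (freq=1): week

1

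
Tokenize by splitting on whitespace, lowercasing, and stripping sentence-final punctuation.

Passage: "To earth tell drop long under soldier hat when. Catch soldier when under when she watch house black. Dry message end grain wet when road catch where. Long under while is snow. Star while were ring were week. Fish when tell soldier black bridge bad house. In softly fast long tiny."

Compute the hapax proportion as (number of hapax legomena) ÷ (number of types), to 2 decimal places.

0.71

Frequencies: when:5, long:3, under:3, soldier:3, tell:2, catch:2, house:2, black:2, while:2, were:2, to:1, earth:1, drop:1, hat:1, she:1, watch:1, dry:1, message:1, end:1, grain:1, … (15 more, each freq 1)
Hapax count = 25; type count = 35.
Ratio = 25 / 35 = 0.71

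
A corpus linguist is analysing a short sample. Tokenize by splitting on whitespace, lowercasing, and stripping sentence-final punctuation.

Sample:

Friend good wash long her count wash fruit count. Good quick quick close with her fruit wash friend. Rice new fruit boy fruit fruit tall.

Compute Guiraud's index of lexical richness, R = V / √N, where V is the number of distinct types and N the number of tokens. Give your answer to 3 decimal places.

2.800

N = 25, V = 14.
√N = 5.000000
R = 14 / 5.000000 = 2.800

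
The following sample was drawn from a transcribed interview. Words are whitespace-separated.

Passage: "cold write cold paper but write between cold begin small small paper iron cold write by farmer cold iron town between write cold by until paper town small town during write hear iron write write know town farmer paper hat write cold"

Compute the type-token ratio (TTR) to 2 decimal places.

N = 42 tokens, V = 16 types.
TTR = V / N = 16 / 42 = 0.38

0.38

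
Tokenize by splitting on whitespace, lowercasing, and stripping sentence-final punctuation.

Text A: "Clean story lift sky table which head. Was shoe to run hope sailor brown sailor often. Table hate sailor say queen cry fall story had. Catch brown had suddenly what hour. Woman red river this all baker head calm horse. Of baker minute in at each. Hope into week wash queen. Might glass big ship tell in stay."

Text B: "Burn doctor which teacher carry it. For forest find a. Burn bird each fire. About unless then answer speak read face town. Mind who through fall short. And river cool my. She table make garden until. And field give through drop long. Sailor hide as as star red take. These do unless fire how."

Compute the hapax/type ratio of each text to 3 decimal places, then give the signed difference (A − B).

-0.088

A: hapax=37, V=47, ratio=0.787
B: hapax=42, V=48, ratio=0.875
Difference = 0.787 − 0.875 = -0.088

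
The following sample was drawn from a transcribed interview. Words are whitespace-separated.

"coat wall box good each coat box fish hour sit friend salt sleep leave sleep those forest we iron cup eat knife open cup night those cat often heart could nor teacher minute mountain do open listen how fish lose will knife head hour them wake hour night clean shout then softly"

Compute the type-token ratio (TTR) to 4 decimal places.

N = 52 tokens, V = 41 types.
TTR = V / N = 41 / 52 = 0.7885

0.7885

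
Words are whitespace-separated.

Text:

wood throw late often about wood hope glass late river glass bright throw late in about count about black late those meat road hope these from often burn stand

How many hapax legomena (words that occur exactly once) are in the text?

Frequencies: late:4, about:3, wood:2, throw:2, often:2, hope:2, glass:2, river:1, bright:1, in:1, count:1, black:1, those:1, meat:1, road:1, these:1, from:1, burn:1, stand:1
Hapax (freq=1): black, bright, burn, count, from, in, meat, river, road, stand, these, those

12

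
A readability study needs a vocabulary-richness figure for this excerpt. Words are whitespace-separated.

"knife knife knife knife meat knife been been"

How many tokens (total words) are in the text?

Tokens: knife, knife, knife, knife, meat, knife, been, been
N = 8

8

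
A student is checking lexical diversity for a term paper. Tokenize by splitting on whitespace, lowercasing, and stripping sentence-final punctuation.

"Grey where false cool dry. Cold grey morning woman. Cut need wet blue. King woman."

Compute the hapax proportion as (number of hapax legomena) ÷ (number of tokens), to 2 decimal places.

0.73

Frequencies: grey:2, woman:2, where:1, false:1, cool:1, dry:1, cold:1, morning:1, cut:1, need:1, wet:1, blue:1, king:1
Hapax count = 11; token count = 15.
Ratio = 11 / 15 = 0.73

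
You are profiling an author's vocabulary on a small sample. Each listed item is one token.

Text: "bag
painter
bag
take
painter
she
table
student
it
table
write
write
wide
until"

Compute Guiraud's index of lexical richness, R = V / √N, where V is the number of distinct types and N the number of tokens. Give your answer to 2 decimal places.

2.67

N = 14, V = 10.
√N = 3.741657
R = 10 / 3.741657 = 2.67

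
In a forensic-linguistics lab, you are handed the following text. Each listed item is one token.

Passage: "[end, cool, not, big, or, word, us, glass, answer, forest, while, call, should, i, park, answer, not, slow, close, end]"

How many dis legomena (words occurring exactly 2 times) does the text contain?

Frequencies: end:2, not:2, answer:2, cool:1, big:1, or:1, word:1, us:1, glass:1, forest:1, while:1, call:1, should:1, i:1, park:1, slow:1, close:1
Words with frequency 2: answer, end, not

3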